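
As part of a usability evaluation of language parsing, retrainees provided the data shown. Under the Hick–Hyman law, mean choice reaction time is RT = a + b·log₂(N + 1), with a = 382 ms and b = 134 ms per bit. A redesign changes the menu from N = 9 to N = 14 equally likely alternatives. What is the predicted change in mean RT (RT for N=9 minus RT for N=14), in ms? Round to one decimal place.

RT(9) = 382 + 134·log₂(10) = 382 + 134·3.3219 = 827.1346 ms.
RT(14) = 382 + 134·log₂(15) = 382 + 134·3.9069 = 905.5246 ms.
Difference = 827.1346 − 905.5246 = -78.3900 ≈ -78.4 ms.

-78.4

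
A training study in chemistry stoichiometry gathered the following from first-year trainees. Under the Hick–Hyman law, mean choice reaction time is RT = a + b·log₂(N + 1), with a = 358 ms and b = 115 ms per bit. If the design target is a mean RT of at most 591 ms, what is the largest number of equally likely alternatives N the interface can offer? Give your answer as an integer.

3

Set 358 + 115·log₂(N + 1) ≤ 591.
log₂(N + 1) ≤ (591 − 358) / 115 = 2.0261.
N + 1 ≤ 2^2.0261 = 4.0730.
N ≤ 3.0730, so the largest integer N is 3.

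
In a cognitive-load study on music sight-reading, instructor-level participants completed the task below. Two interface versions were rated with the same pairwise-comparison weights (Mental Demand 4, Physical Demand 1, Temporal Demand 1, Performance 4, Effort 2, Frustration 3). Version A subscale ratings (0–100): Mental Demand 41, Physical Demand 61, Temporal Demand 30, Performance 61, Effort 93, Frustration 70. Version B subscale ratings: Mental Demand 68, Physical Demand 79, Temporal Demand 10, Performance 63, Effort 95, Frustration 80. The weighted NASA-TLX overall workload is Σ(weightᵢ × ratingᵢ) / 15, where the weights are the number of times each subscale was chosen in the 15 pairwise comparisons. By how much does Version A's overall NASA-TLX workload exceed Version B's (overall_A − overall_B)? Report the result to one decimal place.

-9.9

Version A weighted sum = 4·41 + 1·61 + 1·30 + 4·61 + 2·93 + 3·70 = 164 + 61 + 30 + 244 + 186 + 210 = 895; overall_A = 895/15 = 59.6667.
Version B weighted sum = 4·68 + 1·79 + 1·10 + 4·63 + 2·95 + 3·80 = 272 + 79 + 10 + 252 + 190 + 240 = 1043; overall_B = 1043/15 = 69.5333.
Difference = 59.6667 − 69.5333 = -9.8666 ≈ -9.9.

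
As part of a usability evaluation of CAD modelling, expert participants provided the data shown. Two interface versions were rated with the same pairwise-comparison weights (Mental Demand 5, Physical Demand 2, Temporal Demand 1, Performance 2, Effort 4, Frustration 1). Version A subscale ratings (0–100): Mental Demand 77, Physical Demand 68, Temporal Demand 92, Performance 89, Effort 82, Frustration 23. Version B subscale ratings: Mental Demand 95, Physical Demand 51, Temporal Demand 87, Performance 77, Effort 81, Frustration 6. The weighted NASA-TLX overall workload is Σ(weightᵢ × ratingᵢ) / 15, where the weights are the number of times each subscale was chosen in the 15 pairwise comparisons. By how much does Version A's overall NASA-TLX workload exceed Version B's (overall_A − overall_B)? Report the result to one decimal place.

-0.4

Version A weighted sum = 5·77 + 2·68 + 1·92 + 2·89 + 4·82 + 1·23 = 385 + 136 + 92 + 178 + 328 + 23 = 1142; overall_A = 1142/15 = 76.1333.
Version B weighted sum = 5·95 + 2·51 + 1·87 + 2·77 + 4·81 + 1·6 = 475 + 102 + 87 + 154 + 324 + 6 = 1148; overall_B = 1148/15 = 76.5333.
Difference = 76.1333 − 76.5333 = -0.4000 ≈ -0.4.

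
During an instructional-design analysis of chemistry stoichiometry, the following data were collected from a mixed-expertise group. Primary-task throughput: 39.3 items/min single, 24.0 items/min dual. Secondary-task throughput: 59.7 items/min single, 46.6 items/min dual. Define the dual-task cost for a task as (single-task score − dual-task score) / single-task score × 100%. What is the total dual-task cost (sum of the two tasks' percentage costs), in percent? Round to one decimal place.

Primary cost = (39.3 − 24.0) / 39.3 × 100% = 38.9313%.
Secondary cost = (59.7 − 46.6) / 59.7 × 100% = 21.9430%.
Total = 38.9313% + 21.9430% = 60.8743% ≈ 60.9%.

60.9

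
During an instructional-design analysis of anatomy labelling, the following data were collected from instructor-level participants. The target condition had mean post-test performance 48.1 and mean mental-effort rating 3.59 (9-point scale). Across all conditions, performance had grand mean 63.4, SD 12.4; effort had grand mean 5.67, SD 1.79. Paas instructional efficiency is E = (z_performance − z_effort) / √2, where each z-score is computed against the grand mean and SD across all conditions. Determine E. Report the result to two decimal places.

z_performance = (48.1 − 63.4) / 12.4 = -15.3000 / 12.4 = -1.2339.
z_effort = (3.59 − 5.67) / 1.79 = -2.0800 / 1.79 = -1.1620.
z_P − z_E = -1.2339 − (-1.1620) = -0.0719.
E = -0.0719 / √2 = -0.0719 / 1.41421 = -0.0508 ≈ -0.05.

-0.05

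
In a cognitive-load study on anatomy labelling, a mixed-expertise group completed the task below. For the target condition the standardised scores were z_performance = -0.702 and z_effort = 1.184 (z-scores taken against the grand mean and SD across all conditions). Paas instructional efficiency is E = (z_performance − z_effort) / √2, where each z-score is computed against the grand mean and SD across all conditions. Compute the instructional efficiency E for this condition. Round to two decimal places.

z_P − z_E = -0.702 − 1.184 = -1.8860.
E = -1.8860 / √2 = -1.8860 / 1.41421 = -1.3336 ≈ -1.33.

-1.33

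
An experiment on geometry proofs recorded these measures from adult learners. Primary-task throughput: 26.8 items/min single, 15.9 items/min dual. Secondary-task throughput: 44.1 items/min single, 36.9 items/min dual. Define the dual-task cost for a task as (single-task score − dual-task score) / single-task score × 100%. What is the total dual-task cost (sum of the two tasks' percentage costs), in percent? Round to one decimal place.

57.0

Primary cost = (26.8 − 15.9) / 26.8 × 100% = 40.6716%.
Secondary cost = (44.1 − 36.9) / 44.1 × 100% = 16.3265%.
Total = 40.6716% + 16.3265% = 56.9981% ≈ 57.0%.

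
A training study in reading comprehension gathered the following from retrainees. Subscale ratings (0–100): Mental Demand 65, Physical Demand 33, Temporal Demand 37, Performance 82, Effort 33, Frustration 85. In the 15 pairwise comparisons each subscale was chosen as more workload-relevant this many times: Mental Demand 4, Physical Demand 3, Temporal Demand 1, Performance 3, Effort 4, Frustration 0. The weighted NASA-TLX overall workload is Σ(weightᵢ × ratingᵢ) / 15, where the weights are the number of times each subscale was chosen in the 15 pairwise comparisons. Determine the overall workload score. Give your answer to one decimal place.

51.6

The tallies are the weights (they sum to 15).
Weighted sum = 4·65 + 3·33 + 1·37 + 3·82 + 4·33 + 0·85
            = 260 + 99 + 37 + 246 + 132 + 0 = 774.
Overall workload = 774 / 15 = 51.6000 ≈ 51.6.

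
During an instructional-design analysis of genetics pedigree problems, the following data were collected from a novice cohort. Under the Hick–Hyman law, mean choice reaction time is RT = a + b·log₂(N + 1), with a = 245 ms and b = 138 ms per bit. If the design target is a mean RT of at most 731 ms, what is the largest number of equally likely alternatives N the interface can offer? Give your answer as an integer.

10

Set 245 + 138·log₂(N + 1) ≤ 731.
log₂(N + 1) ≤ (731 − 245) / 138 = 3.5217.
N + 1 ≤ 2^3.5217 = 11.4852.
N ≤ 10.4852, so the largest integer N is 10.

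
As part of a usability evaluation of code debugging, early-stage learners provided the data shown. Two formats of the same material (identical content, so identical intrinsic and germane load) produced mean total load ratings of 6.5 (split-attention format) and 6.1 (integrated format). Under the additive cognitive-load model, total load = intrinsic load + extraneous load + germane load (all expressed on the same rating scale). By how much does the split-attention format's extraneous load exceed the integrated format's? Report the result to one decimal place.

Intrinsic and germane load are equal across formats, so the difference in total load equals the difference in extraneous load.
Extraneous-load difference = 6.5 − 6.1 = 0.4.

0.4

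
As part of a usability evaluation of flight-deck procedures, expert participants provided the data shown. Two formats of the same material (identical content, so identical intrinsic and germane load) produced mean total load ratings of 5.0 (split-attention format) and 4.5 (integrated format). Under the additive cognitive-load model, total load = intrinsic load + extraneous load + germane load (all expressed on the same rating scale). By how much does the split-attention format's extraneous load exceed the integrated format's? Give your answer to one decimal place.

Intrinsic and germane load are equal across formats, so the difference in total load equals the difference in extraneous load.
Extraneous-load difference = 5.0 − 4.5 = 0.5.

0.5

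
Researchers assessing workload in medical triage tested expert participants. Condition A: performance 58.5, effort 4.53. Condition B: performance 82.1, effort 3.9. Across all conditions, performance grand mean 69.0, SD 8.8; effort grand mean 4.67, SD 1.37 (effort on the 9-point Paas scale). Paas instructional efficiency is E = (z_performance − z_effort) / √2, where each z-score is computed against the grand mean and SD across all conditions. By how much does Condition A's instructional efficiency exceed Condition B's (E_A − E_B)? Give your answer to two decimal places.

-2.22

Condition A: z_P = (58.5 − 69.0)/8.8 = -1.1932; z_E = (4.53 − 4.67)/1.37 = -0.1022; E_A = (-1.1932 − (-0.1022))/√2 = -0.7715.
Condition B: z_P = (82.1 − 69.0)/8.8 = 1.4886; z_E = (3.9 − 4.67)/1.37 = -0.5620; E_B = (1.4886 − (-0.5620))/√2 = 1.4500.
E_A − E_B = -0.7715 − 1.4500 = -2.2215 ≈ -2.22.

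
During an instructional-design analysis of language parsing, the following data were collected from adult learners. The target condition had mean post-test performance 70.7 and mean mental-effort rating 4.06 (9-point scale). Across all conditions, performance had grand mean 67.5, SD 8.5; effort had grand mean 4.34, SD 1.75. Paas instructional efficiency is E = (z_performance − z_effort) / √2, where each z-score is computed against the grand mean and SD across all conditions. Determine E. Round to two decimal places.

z_performance = (70.7 − 67.5) / 8.5 = 3.2000 / 8.5 = 0.3765.
z_effort = (4.06 − 4.34) / 1.75 = -0.2800 / 1.75 = -0.1600.
z_P − z_E = 0.3765 − (-0.1600) = 0.5365.
E = 0.5365 / √2 = 0.5365 / 1.41421 = 0.3794 ≈ 0.38.

0.38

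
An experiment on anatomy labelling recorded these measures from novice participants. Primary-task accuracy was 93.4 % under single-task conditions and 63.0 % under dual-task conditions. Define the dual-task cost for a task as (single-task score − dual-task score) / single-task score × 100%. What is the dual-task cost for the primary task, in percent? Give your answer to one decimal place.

Cost = (93.4 − 63.0) / 93.4 × 100%
     = 30.4000 / 93.4 × 100% = 32.5482%.
≈ 32.5%.

32.5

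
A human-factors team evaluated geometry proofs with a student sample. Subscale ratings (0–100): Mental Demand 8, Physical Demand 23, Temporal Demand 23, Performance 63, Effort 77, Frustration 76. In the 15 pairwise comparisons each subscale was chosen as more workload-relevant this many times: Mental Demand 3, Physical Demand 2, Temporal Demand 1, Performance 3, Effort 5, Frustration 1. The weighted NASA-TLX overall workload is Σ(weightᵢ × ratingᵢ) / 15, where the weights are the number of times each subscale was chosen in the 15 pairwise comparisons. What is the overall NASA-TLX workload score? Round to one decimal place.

49.5

The tallies are the weights (they sum to 15).
Weighted sum = 3·8 + 2·23 + 1·23 + 3·63 + 5·77 + 1·76
            = 24 + 46 + 23 + 189 + 385 + 76 = 743.
Overall workload = 743 / 15 = 49.5333 ≈ 49.5.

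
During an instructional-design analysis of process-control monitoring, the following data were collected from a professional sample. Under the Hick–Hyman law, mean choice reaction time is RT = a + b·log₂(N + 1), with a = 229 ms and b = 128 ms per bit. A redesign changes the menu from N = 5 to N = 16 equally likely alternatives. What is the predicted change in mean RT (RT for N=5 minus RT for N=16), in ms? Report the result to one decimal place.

RT(5) = 229 + 128·log₂(6) = 229 + 128·2.5850 = 559.8800 ms.
RT(16) = 229 + 128·log₂(17) = 229 + 128·4.0875 = 752.2000 ms.
Difference = 559.8800 − 752.2000 = -192.3200 ≈ -192.3 ms.

-192.3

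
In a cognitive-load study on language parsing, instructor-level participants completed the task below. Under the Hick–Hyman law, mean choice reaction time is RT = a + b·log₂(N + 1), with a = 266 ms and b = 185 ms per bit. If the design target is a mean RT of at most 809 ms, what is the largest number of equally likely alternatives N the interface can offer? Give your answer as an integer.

6

Set 266 + 185·log₂(N + 1) ≤ 809.
log₂(N + 1) ≤ (809 − 266) / 185 = 2.9351.
N + 1 ≤ 2^2.9351 = 7.6481.
N ≤ 6.6481, so the largest integer N is 6.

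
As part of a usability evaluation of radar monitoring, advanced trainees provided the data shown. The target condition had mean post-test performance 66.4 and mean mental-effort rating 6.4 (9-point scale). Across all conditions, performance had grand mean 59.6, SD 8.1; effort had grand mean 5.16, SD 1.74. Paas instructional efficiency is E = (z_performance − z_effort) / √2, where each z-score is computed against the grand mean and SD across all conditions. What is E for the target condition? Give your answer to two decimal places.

z_performance = (66.4 − 59.6) / 8.1 = 6.8000 / 8.1 = 0.8395.
z_effort = (6.4 − 5.16) / 1.74 = 1.2400 / 1.74 = 0.7126.
z_P − z_E = 0.8395 − 0.7126 = 0.1269.
E = 0.1269 / √2 = 0.1269 / 1.41421 = 0.0897 ≈ 0.09.

0.09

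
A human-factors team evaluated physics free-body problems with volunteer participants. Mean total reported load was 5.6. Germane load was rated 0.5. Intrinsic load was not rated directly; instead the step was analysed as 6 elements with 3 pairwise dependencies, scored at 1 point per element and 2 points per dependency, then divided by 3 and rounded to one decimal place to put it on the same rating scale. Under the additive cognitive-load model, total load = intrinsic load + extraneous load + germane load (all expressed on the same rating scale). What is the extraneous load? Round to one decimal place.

Intrinsic (element-interactivity): (6 × 1 + 3 × 2) / 3 = 12 / 3 = 4.0000 → 4.0.
extraneous load = total − intrinsic − germane
             = 5.6 − 4.0 − 0.5 = 1.1.

1.1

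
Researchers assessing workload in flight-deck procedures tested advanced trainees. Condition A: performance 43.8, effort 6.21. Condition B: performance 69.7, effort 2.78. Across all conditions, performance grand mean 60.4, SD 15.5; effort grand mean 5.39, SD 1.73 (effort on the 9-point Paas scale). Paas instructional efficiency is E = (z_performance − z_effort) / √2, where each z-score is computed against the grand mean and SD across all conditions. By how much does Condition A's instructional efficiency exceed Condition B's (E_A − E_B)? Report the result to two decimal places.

Condition A: z_P = (43.8 − 60.4)/15.5 = -1.0710; z_E = (6.21 − 5.39)/1.73 = 0.4740; E_A = (-1.0710 − 0.4740)/√2 = -1.0925.
Condition B: z_P = (69.7 − 60.4)/15.5 = 0.6000; z_E = (2.78 − 5.39)/1.73 = -1.5087; E_B = (0.6000 − (-1.5087))/√2 = 1.4911.
E_A − E_B = -1.0925 − 1.4911 = -2.5836 ≈ -2.58.

-2.58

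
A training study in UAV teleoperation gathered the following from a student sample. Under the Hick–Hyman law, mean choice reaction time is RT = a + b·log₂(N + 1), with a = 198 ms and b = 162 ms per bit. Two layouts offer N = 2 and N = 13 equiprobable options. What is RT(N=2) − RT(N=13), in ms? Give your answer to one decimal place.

-360.0

RT(2) = 198 + 162·log₂(3) = 198 + 162·1.5850 = 454.7700 ms.
RT(13) = 198 + 162·log₂(14) = 198 + 162·3.8074 = 814.7988 ms.
Difference = 454.7700 − 814.7988 = -360.0288 ≈ -360.0 ms.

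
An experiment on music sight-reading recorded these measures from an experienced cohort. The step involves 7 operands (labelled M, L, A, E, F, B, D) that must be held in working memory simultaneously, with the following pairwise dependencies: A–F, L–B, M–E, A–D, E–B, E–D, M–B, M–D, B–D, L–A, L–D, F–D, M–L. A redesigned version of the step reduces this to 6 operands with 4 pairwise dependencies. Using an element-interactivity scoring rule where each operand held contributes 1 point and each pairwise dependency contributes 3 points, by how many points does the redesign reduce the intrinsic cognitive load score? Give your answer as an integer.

28

Original: 7 × 1 + 13 × 3 = 7 + 39 = 46.
Redesigned: 6 × 1 + 4 × 3 = 6 + 12 = 18.
Reduction = 46 − 18 = 28.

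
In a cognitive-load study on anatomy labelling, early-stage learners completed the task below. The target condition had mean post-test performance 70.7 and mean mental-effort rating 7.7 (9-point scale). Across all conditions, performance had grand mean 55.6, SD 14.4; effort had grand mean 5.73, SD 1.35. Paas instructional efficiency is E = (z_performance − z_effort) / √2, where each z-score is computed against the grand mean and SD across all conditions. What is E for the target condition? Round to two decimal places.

z_performance = (70.7 − 55.6) / 14.4 = 15.1000 / 14.4 = 1.0486.
z_effort = (7.7 − 5.73) / 1.35 = 1.9700 / 1.35 = 1.4593.
z_P − z_E = 1.0486 − 1.4593 = -0.4107.
E = -0.4107 / √2 = -0.4107 / 1.41421 = -0.2904 ≈ -0.29.

-0.29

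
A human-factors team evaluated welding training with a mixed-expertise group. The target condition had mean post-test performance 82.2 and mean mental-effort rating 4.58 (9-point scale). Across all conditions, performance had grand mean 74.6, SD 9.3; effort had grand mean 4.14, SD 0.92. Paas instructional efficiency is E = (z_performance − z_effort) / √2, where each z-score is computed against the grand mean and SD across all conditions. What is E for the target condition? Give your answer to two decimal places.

z_performance = (82.2 − 74.6) / 9.3 = 7.6000 / 9.3 = 0.8172.
z_effort = (4.58 − 4.14) / 0.92 = 0.4400 / 0.92 = 0.4783.
z_P − z_E = 0.8172 − 0.4783 = 0.3389.
E = 0.3389 / √2 = 0.3389 / 1.41421 = 0.2396 ≈ 0.24.

0.24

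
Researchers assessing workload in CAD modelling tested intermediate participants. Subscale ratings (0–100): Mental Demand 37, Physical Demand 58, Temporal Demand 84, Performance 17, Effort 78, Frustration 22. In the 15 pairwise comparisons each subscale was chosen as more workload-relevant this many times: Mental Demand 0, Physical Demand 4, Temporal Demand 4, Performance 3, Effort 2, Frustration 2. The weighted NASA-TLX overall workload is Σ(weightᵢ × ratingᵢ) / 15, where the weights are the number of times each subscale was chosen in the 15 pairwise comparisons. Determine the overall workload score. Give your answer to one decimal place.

The tallies are the weights (they sum to 15).
Weighted sum = 0·37 + 4·58 + 4·84 + 3·17 + 2·78 + 2·22
            = 0 + 232 + 336 + 51 + 156 + 44 = 819.
Overall workload = 819 / 15 = 54.6000 ≈ 54.6.

54.6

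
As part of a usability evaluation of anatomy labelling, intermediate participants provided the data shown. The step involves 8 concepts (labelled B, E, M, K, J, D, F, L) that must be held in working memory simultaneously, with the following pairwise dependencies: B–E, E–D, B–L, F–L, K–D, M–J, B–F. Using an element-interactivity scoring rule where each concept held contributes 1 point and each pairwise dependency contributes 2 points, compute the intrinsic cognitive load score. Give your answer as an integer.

22

Count of concepts held simultaneously: 8.
Count of pairwise dependencies listed: 7.
Element contribution: 8 × 1 = 8.
Interaction contribution: 7 × 2 = 14.
Intrinsic load = 8 + 14 = 22.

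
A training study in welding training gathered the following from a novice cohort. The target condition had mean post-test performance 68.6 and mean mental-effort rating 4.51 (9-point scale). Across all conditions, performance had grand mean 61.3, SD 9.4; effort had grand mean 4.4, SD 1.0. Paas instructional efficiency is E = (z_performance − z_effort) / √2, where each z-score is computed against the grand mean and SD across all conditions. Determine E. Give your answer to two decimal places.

0.47

z_performance = (68.6 − 61.3) / 9.4 = 7.3000 / 9.4 = 0.7766.
z_effort = (4.51 − 4.4) / 1.0 = 0.1100 / 1.0 = 0.1100.
z_P − z_E = 0.7766 − 0.1100 = 0.6666.
E = 0.6666 / √2 = 0.6666 / 1.41421 = 0.4714 ≈ 0.47.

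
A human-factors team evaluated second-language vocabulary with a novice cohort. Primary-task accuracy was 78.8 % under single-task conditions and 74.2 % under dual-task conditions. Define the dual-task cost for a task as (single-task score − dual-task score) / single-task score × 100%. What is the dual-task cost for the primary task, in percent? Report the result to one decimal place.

Cost = (78.8 − 74.2) / 78.8 × 100%
     = 4.6000 / 78.8 × 100% = 5.8376%.
≈ 5.8%.

5.8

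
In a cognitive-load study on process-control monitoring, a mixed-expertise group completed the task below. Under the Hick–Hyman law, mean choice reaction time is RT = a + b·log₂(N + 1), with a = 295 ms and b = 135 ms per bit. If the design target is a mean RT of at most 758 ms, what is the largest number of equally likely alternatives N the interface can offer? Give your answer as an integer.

Set 295 + 135·log₂(N + 1) ≤ 758.
log₂(N + 1) ≤ (758 − 295) / 135 = 3.4296.
N + 1 ≤ 2^3.4296 = 10.7749.
N ≤ 9.7749, so the largest integer N is 9.

9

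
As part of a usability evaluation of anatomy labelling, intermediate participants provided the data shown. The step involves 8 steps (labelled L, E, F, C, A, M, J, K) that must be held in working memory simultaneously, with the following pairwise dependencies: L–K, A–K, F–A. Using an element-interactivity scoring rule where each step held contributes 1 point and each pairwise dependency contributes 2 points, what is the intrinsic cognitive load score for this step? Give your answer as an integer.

14

Count of steps held simultaneously: 8.
Count of pairwise dependencies listed: 3.
Element contribution: 8 × 1 = 8.
Interaction contribution: 3 × 2 = 6.
Intrinsic load = 8 + 6 = 14.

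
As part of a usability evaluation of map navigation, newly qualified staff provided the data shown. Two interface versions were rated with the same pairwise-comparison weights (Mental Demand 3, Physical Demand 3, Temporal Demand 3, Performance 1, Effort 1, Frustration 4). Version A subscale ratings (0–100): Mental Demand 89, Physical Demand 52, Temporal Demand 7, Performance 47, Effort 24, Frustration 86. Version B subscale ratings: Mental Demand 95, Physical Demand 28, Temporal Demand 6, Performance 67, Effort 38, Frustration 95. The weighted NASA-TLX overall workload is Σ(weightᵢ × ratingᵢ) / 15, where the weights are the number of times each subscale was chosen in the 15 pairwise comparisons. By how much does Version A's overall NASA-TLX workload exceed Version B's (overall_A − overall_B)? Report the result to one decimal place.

-0.9

Version A weighted sum = 3·89 + 3·52 + 3·7 + 1·47 + 1·24 + 4·86 = 267 + 156 + 21 + 47 + 24 + 344 = 859; overall_A = 859/15 = 57.2667.
Version B weighted sum = 3·95 + 3·28 + 3·6 + 1·67 + 1·38 + 4·95 = 285 + 84 + 18 + 67 + 38 + 380 = 872; overall_B = 872/15 = 58.1333.
Difference = 57.2667 − 58.1333 = -0.8666 ≈ -0.9.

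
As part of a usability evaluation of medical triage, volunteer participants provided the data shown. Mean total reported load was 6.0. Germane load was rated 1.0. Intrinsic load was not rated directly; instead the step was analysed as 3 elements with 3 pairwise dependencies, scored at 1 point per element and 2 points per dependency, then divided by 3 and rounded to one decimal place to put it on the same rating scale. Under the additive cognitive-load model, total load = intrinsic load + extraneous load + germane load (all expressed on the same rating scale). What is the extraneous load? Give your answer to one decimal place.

2.0

Intrinsic (element-interactivity): (3 × 1 + 3 × 2) / 3 = 9 / 3 = 3.0000 → 3.0.
extraneous load = total − intrinsic − germane
             = 6.0 − 3.0 − 1.0 = 2.0.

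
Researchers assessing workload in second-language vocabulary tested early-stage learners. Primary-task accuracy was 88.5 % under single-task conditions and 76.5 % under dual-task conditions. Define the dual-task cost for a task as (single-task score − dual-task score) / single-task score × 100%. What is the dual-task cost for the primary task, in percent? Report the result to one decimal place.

13.6

Cost = (88.5 − 76.5) / 88.5 × 100%
     = 12.0000 / 88.5 × 100% = 13.5593%.
≈ 13.6%.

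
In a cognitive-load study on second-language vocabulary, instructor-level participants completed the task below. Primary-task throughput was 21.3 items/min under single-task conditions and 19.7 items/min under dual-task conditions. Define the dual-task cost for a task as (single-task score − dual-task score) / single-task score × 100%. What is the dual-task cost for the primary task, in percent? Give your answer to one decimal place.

7.5

Cost = (21.3 − 19.7) / 21.3 × 100%
     = 1.6000 / 21.3 × 100% = 7.5117%.
≈ 7.5%.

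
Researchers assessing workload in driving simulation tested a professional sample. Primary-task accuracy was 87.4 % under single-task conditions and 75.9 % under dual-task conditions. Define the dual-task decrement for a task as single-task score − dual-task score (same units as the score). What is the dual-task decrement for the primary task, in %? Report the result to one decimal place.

11.5

Decrement = 87.4 − 75.9 = 11.5000 % ≈ 11.5 %.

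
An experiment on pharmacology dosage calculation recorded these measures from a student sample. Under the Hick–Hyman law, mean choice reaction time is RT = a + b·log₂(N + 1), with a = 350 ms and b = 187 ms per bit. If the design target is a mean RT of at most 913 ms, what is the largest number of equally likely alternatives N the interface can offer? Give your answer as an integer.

Set 350 + 187·log₂(N + 1) ≤ 913.
log₂(N + 1) ≤ (913 − 350) / 187 = 3.0107.
N + 1 ≤ 2^3.0107 = 8.0596.
N ≤ 7.0596, so the largest integer N is 7.

7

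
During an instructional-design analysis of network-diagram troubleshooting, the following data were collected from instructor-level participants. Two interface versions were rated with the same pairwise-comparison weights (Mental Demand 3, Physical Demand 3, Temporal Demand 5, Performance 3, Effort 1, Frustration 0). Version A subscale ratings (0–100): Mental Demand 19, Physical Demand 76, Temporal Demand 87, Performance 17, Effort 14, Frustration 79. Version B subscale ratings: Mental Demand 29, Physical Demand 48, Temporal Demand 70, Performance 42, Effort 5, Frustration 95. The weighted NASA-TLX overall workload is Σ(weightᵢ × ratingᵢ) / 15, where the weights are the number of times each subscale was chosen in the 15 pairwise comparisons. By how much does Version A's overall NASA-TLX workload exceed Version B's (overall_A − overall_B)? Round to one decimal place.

Version A weighted sum = 3·19 + 3·76 + 5·87 + 3·17 + 1·14 + 0·79 = 57 + 228 + 435 + 51 + 14 + 0 = 785; overall_A = 785/15 = 52.3333.
Version B weighted sum = 3·29 + 3·48 + 5·70 + 3·42 + 1·5 + 0·95 = 87 + 144 + 350 + 126 + 5 + 0 = 712; overall_B = 712/15 = 47.4667.
Difference = 52.3333 − 47.4667 = 4.8666 ≈ 4.9.

4.9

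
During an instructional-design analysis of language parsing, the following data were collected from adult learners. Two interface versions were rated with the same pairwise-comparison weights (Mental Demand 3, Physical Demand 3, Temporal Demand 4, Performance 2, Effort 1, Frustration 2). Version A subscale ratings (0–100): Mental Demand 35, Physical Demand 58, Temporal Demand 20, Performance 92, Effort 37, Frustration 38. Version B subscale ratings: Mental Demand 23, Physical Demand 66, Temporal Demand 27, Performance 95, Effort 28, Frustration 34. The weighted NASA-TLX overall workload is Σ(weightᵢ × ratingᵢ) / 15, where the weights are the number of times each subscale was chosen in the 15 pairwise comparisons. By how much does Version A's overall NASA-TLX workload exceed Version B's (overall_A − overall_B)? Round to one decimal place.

-0.3

Version A weighted sum = 3·35 + 3·58 + 4·20 + 2·92 + 1·37 + 2·38 = 105 + 174 + 80 + 184 + 37 + 76 = 656; overall_A = 656/15 = 43.7333.
Version B weighted sum = 3·23 + 3·66 + 4·27 + 2·95 + 1·28 + 2·34 = 69 + 198 + 108 + 190 + 28 + 68 = 661; overall_B = 661/15 = 44.0667.
Difference = 43.7333 − 44.0667 = -0.3334 ≈ -0.3.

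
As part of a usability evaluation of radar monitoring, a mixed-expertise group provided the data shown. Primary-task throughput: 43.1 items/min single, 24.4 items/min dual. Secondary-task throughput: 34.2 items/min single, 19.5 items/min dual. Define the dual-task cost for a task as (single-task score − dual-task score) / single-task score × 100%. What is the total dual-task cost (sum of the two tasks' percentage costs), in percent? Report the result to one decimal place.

86.4

Primary cost = (43.1 − 24.4) / 43.1 × 100% = 43.3875%.
Secondary cost = (34.2 − 19.5) / 34.2 × 100% = 42.9825%.
Total = 43.3875% + 42.9825% = 86.3700% ≈ 86.4%.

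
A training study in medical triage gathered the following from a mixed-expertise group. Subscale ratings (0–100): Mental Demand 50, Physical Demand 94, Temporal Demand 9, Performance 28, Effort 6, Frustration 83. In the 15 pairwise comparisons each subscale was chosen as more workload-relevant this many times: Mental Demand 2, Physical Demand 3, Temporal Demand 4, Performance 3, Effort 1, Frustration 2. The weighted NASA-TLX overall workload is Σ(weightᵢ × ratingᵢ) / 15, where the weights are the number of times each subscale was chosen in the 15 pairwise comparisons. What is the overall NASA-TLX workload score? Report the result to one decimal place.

The tallies are the weights (they sum to 15).
Weighted sum = 2·50 + 3·94 + 4·9 + 3·28 + 1·6 + 2·83
            = 100 + 282 + 36 + 84 + 6 + 166 = 674.
Overall workload = 674 / 15 = 44.9333 ≈ 44.9.

44.9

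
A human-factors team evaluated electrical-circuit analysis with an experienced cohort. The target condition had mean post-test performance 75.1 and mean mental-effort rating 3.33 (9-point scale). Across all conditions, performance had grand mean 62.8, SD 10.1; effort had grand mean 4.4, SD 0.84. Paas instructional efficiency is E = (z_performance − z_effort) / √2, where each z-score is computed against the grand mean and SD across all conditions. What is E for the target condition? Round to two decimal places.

z_performance = (75.1 − 62.8) / 10.1 = 12.3000 / 10.1 = 1.2178.
z_effort = (3.33 − 4.4) / 0.84 = -1.0700 / 0.84 = -1.2738.
z_P − z_E = 1.2178 − (-1.2738) = 2.4916.
E = 2.4916 / √2 = 2.4916 / 1.41421 = 1.7618 ≈ 1.76.

1.76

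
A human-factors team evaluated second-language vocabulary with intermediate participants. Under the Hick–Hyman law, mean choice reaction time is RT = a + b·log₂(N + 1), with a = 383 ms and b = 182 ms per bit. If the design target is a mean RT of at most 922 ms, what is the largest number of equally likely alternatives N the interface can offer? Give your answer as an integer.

6

Set 383 + 182·log₂(N + 1) ≤ 922.
log₂(N + 1) ≤ (922 − 383) / 182 = 2.9615.
N + 1 ≤ 2^2.9615 = 7.7893.
N ≤ 6.7893, so the largest integer N is 6.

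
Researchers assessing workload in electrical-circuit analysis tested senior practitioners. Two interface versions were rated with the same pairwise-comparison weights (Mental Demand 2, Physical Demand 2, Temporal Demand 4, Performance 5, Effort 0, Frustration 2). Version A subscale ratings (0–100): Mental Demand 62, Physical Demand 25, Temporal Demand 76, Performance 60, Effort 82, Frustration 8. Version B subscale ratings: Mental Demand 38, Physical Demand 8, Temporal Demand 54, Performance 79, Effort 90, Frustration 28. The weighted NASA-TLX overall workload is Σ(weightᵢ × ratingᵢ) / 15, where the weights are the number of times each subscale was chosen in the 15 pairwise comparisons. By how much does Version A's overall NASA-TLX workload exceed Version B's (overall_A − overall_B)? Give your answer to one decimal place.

Version A weighted sum = 2·62 + 2·25 + 4·76 + 5·60 + 0·82 + 2·8 = 124 + 50 + 304 + 300 + 0 + 16 = 794; overall_A = 794/15 = 52.9333.
Version B weighted sum = 2·38 + 2·8 + 4·54 + 5·79 + 0·90 + 2·28 = 76 + 16 + 216 + 395 + 0 + 56 = 759; overall_B = 759/15 = 50.6000.
Difference = 52.9333 − 50.6000 = 2.3333 ≈ 2.3.

2.3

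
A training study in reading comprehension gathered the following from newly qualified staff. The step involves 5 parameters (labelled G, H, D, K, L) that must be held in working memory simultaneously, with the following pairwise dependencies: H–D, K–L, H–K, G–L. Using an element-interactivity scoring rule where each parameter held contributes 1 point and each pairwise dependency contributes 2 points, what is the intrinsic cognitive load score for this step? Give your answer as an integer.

Count of parameters held simultaneously: 5.
Count of pairwise dependencies listed: 4.
Element contribution: 5 × 1 = 5.
Interaction contribution: 4 × 2 = 8.
Intrinsic load = 5 + 8 = 13.

13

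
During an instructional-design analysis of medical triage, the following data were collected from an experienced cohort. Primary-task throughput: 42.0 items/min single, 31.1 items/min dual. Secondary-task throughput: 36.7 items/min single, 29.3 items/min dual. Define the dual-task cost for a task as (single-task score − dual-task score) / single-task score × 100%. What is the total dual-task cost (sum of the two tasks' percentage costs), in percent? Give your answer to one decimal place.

Primary cost = (42.0 − 31.1) / 42.0 × 100% = 25.9524%.
Secondary cost = (36.7 − 29.3) / 36.7 × 100% = 20.1635%.
Total = 25.9524% + 20.1635% = 46.1159% ≈ 46.1%.

46.1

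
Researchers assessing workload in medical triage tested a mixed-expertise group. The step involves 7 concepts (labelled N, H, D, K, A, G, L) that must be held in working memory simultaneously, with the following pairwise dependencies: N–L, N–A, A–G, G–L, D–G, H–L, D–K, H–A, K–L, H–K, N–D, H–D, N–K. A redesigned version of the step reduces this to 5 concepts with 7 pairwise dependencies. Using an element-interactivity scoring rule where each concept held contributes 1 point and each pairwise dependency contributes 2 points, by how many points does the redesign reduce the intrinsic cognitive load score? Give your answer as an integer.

14

Original: 7 × 1 + 13 × 2 = 7 + 26 = 33.
Redesigned: 5 × 1 + 7 × 2 = 5 + 14 = 19.
Reduction = 33 − 19 = 14.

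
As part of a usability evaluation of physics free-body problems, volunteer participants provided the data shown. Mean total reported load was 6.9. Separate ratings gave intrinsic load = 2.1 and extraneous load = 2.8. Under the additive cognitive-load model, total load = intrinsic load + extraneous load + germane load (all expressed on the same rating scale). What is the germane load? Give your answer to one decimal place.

germane load = total − intrinsic − extraneous
             = 6.9 − 2.1 − 2.8 = 2.0.

2.0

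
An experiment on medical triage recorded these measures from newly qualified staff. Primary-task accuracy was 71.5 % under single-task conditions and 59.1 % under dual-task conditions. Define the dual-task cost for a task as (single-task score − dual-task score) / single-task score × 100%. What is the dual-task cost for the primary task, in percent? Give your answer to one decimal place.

17.3

Cost = (71.5 − 59.1) / 71.5 × 100%
     = 12.4000 / 71.5 × 100% = 17.3427%.
≈ 17.3%.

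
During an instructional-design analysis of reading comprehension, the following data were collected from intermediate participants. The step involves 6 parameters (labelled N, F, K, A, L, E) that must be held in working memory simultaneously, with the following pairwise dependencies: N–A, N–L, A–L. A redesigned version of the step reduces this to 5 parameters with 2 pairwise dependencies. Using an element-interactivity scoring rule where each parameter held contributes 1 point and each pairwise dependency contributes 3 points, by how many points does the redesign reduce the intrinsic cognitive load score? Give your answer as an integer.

4

Original: 6 × 1 + 3 × 3 = 6 + 9 = 15.
Redesigned: 5 × 1 + 2 × 3 = 5 + 6 = 11.
Reduction = 15 − 11 = 4.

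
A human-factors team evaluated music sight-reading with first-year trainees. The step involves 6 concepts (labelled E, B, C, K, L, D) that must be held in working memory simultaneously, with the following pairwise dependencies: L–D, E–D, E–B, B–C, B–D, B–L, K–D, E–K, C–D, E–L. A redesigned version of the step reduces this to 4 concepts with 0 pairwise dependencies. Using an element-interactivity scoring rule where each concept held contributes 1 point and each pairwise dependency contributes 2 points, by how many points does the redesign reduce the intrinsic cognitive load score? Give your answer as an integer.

22

Original: 6 × 1 + 10 × 2 = 6 + 20 = 26.
Redesigned: 4 × 1 + 0 × 2 = 4 + 0 = 4.
Reduction = 26 − 4 = 22.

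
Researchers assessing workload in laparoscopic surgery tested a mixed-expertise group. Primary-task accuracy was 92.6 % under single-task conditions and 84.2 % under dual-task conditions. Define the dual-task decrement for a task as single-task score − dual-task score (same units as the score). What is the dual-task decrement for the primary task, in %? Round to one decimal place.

8.4

Decrement = 92.6 − 84.2 = 8.4000 % ≈ 8.4 %.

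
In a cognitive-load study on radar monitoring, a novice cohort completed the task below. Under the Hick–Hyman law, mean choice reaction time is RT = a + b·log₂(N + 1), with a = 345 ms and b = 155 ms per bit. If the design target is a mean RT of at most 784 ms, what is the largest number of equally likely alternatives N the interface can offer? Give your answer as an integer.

Set 345 + 155·log₂(N + 1) ≤ 784.
log₂(N + 1) ≤ (784 − 345) / 155 = 2.8323.
N + 1 ≤ 2^2.8323 = 7.1221.
N ≤ 6.1221, so the largest integer N is 6.

6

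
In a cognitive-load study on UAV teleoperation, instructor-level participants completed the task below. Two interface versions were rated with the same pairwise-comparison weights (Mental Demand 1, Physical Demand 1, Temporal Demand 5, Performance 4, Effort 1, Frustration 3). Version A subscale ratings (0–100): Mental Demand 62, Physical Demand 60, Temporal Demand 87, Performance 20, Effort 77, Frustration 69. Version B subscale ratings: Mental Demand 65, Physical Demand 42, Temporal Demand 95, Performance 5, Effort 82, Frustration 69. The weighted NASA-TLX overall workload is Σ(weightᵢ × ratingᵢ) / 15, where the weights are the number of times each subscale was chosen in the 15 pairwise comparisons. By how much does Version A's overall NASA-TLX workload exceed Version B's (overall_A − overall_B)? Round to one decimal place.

2.0

Version A weighted sum = 1·62 + 1·60 + 5·87 + 4·20 + 1·77 + 3·69 = 62 + 60 + 435 + 80 + 77 + 207 = 921; overall_A = 921/15 = 61.4000.
Version B weighted sum = 1·65 + 1·42 + 5·95 + 4·5 + 1·82 + 3·69 = 65 + 42 + 475 + 20 + 82 + 207 = 891; overall_B = 891/15 = 59.4000.
Difference = 61.4000 − 59.4000 = 2.0000 ≈ 2.0.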